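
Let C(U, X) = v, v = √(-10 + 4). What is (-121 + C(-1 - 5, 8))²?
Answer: (121 - I*√6)² ≈ 14635.0 - 592.78*I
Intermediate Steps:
v = I*√6 (v = √(-6) = I*√6 ≈ 2.4495*I)
C(U, X) = I*√6
(-121 + C(-1 - 5, 8))² = (-121 + I*√6)²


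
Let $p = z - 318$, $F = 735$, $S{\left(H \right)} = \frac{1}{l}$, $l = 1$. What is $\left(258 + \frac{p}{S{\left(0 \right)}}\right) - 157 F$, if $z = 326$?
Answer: $-115129$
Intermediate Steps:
$S{\left(H \right)} = 1$ ($S{\left(H \right)} = 1^{-1} = 1$)
$p = 8$ ($p = 326 - 318 = 8$)
$\left(258 + \frac{p}{S{\left(0 \right)}}\right) - 157 F = \left(258 + \frac{8}{1}\right) - 115395 = \left(258 + 8 \cdot 1\right) - 115395 = \left(258 + 8\right) - 115395 = 266 - 115395 = -115129$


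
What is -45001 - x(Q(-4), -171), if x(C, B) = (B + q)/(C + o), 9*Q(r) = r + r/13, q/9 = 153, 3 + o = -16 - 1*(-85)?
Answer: -172559384/3833 ≈ -45019.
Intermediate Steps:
o = 66 (o = -3 + (-16 - 1*(-85)) = -3 + (-16 + 85) = -3 + 69 = 66)
q = 1377 (q = 9*153 = 1377)
Q(r) = 14*r/117 (Q(r) = (r + r/13)/9 = (14*r/13)/9 = 14*r/117)
x(C, B) = (1377 + B)/(66 + C) (x(C, B) = (B + 1377)/(C + 66) = (1377 + B)/(66 + C))
-45001 - x(Q(-4), -171) = -45001 - (1377 - 171)/(66 + (14/117)*(-4)) = -45001 - 1206/(66 - 56/117) = -45001 - 1206/7666/117 = -45001 - 117*1206/7666 = -45001 - 1*70551/3833 = -45001 - 70551/3833 = -172559384/3833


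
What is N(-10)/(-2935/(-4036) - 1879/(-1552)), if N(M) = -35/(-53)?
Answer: 54808880/160838623 ≈ 0.34077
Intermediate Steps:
N(M) = 35/53 (N(M) = -35*(-1/53) = 35/53)
N(-10)/(-2935/(-4036) - 1879/(-1552)) = 35/(53*(-2935/(-4036) - 1879/(-1552))) = 35/(53*(-2935*(-1/4036) - 1879*(-1/1552))) = 35/(53*(2935/4036 + 1879/1552)) = 35/(53*(3034691/1565968)) = (35/53)*(1565968/3034691) = 54808880/160838623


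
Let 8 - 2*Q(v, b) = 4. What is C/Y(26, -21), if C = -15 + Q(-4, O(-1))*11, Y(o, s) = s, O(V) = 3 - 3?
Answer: -⅓ ≈ -0.33333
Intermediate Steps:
O(V) = 0
Q(v, b) = 2 (Q(v, b) = 4 - ½*4 = 4 - 2 = 2)
C = 7 (C = -15 + 2*11 = -15 + 22 = 7)
C/Y(26, -21) = 7/(-21) = 7*(-1/21) = -⅓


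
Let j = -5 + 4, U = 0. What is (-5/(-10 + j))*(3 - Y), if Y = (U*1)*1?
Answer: 15/11 ≈ 1.3636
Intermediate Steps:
Y = 0 (Y = (0*1)*1 = 0*1 = 0)
j = -1
(-5/(-10 + j))*(3 - Y) = (-5/(-10 - 1))*(3 - 1*0) = (-5/(-11))*(3 + 0) = -5*(-1/11)*3 = (5/11)*3 = 15/11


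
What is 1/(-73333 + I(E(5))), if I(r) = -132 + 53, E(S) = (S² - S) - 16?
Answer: -1/73412 ≈ -1.3622e-5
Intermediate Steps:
E(S) = -16 + S² - S
I(r) = -79
1/(-73333 + I(E(5))) = 1/(-73333 - 79) = 1/(-73412) = -1/73412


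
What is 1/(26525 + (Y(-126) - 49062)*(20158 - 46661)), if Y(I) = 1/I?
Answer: 126/163839932089 ≈ 7.6904e-10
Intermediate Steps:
1/(26525 + (Y(-126) - 49062)*(20158 - 46661)) = 1/(26525 + (1/(-126) - 49062)*(20158 - 46661)) = 1/(26525 + (-1/126 - 49062)*(-26503)) = 1/(26525 - 6181813/126*(-26503)) = 1/(26525 + 163836589939/126) = 1/(163839932089/126) = 126/163839932089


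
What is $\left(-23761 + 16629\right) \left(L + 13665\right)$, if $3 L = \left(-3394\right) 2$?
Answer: $- \frac{243964324}{3} \approx -8.1321 \cdot 10^{7}$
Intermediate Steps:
$L = - \frac{6788}{3}$ ($L = \frac{\left(-3394\right) 2}{3} = \frac{1}{3} \left(-6788\right) = - \frac{6788}{3} \approx -2262.7$)
$\left(-23761 + 16629\right) \left(L + 13665\right) = \left(-23761 + 16629\right) \left(- \frac{6788}{3} + 13665\right) = \left(-7132\right) \frac{34207}{3} = - \frac{243964324}{3}$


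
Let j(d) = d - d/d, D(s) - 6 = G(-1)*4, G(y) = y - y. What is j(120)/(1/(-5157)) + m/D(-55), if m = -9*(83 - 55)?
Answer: -613725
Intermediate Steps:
G(y) = 0
m = -252 (m = -9*28 = -252)
D(s) = 6 (D(s) = 6 + 0*4 = 6 + 0 = 6)
j(d) = -1 + d (j(d) = d - 1*1 = d - 1 = -1 + d)
j(120)/(1/(-5157)) + m/D(-55) = (-1 + 120)/(1/(-5157)) - 252/6 = 119/(-1/5157) - 252*⅙ = 119*(-5157) - 42 = -613683 - 42 = -613725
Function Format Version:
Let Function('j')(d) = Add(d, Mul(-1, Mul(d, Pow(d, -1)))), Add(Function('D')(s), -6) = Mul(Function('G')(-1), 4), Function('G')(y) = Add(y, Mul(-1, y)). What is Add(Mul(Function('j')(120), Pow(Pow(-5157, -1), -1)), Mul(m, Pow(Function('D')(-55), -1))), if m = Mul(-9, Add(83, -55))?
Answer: -613725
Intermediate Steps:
Function('G')(y) = 0
m = -252 (m = Mul(-9, 28) = -252)
Function('D')(s) = 6 (Function('D')(s) = Add(6, Mul(0, 4)) = Add(6, 0) = 6)
Function('j')(d) = Add(-1, d) (Function('j')(d) = Add(d, Mul(-1, 1)) = Add(d, -1) = Add(-1, d))
Add(Mul(Function('j')(120), Pow(Pow(-5157, -1), -1)), Mul(m, Pow(Function('D')(-55), -1))) = Add(Mul(Add(-1, 120), Pow(Pow(-5157, -1), -1)), Mul(-252, Pow(6, -1))) = Add(Mul(119, Pow(Rational(-1, 5157), -1)), Mul(-252, Rational(1, 6))) = Add(Mul(119, -5157), -42) = Add(-613683, -42) = -613725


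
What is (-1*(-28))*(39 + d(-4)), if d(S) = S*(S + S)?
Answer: 1988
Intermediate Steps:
d(S) = 2*S² (d(S) = S*(2*S) = 2*S²)
(-1*(-28))*(39 + d(-4)) = (-1*(-28))*(39 + 2*(-4)²) = 28*(39 + 2*16) = 28*(39 + 32) = 28*71 = 1988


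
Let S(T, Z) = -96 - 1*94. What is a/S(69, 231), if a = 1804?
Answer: -902/95 ≈ -9.4947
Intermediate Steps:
S(T, Z) = -190 (S(T, Z) = -96 - 94 = -190)
a/S(69, 231) = 1804/(-190) = 1804*(-1/190) = -902/95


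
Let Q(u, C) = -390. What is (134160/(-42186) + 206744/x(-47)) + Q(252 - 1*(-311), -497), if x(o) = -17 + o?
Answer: -203817733/56248 ≈ -3623.6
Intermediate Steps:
(134160/(-42186) + 206744/x(-47)) + Q(252 - 1*(-311), -497) = (134160/(-42186) + 206744/(-17 - 47)) - 390 = (134160*(-1/42186) + 206744/(-64)) - 390 = (-22360/7031 + 206744*(-1/64)) - 390 = (-22360/7031 - 25843/8) - 390 = -181881013/56248 - 390 = -203817733/56248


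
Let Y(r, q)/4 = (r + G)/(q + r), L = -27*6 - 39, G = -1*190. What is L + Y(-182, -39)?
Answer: -42933/221 ≈ -194.27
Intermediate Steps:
G = -190
L = -201 (L = -162 - 39 = -201)
Y(r, q) = 4*(-190 + r)/(q + r) (Y(r, q) = 4*((r - 190)/(q + r)) = 4*((-190 + r)/(q + r)) = 4*(-190 + r)/(q + r))
L + Y(-182, -39) = -201 + 4*(-190 - 182)/(-39 - 182) = -201 + 4*(-372)/(-221) = -201 + 4*(-1/221)*(-372) = -201 + 1488/221 = -42933/221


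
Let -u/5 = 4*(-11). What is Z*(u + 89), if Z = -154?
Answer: -47586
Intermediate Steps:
u = 220 (u = -20*(-11) = -5*(-44) = 220)
Z*(u + 89) = -154*(220 + 89) = -154*309 = -47586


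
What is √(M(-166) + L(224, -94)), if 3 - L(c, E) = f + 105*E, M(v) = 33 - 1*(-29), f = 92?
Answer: √9843 ≈ 99.212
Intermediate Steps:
M(v) = 62 (M(v) = 33 + 29 = 62)
L(c, E) = -89 - 105*E (L(c, E) = 3 - (92 + 105*E) = 3 + (-92 - 105*E) = -89 - 105*E)
√(M(-166) + L(224, -94)) = √(62 + (-89 - 105*(-94))) = √(62 + (-89 + 9870)) = √(62 + 9781) = √9843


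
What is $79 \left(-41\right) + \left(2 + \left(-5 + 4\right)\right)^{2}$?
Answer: $-3238$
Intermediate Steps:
$79 \left(-41\right) + \left(2 + \left(-5 + 4\right)\right)^{2} = -3239 + \left(2 - 1\right)^{2} = -3239 + 1^{2} = -3239 + 1 = -3238$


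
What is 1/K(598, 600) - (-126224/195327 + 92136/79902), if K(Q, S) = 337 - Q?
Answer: -4280666063/8381546679 ≈ -0.51073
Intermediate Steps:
1/K(598, 600) - (-126224/195327 + 92136/79902) = 1/(337 - 1*598) - (-126224/195327 + 92136/79902) = 1/(337 - 598) - (-126224*1/195327 + 92136*(1/79902)) = 1/(-261) - (-126224/195327 + 15356/13317) = -1/261 - 1*439505468/867056553 = -1/261 - 439505468/867056553 = -4280666063/8381546679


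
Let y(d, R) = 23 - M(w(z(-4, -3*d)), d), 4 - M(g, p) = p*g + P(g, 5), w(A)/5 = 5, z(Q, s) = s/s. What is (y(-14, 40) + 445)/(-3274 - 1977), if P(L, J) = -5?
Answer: -109/5251 ≈ -0.020758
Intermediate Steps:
z(Q, s) = 1
w(A) = 25 (w(A) = 5*5 = 25)
M(g, p) = 9 - g*p (M(g, p) = 4 - (p*g - 5) = 4 - (g*p - 5) = 4 - (-5 + g*p) = 4 + (5 - g*p) = 9 - g*p)
y(d, R) = 14 + 25*d (y(d, R) = 23 - (9 - 1*25*d) = 23 - (9 - 25*d) = 23 + (-9 + 25*d) = 14 + 25*d)
(y(-14, 40) + 445)/(-3274 - 1977) = ((14 + 25*(-14)) + 445)/(-3274 - 1977) = ((14 - 350) + 445)/(-5251) = (-336 + 445)*(-1/5251) = 109*(-1/5251) = -109/5251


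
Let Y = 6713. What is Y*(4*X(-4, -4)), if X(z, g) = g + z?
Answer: -214816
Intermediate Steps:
Y*(4*X(-4, -4)) = 6713*(4*(-4 - 4)) = 6713*(4*(-8)) = 6713*(-32) = -214816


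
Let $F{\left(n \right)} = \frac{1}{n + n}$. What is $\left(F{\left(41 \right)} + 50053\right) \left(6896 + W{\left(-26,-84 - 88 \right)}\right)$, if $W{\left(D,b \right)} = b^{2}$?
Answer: $\frac{74863289280}{41} \approx 1.8259 \cdot 10^{9}$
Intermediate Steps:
$F{\left(n \right)} = \frac{1}{2 n}$
$\left(F{\left(41 \right)} + 50053\right) \left(6896 + W{\left(-26,-84 - 88 \right)}\right) = \left(\frac{1}{2 \cdot 41} + 50053\right) \left(6896 + \left(-84 - 88\right)^{2}\right) = \left(\frac{1}{2} \cdot \frac{1}{41} + 50053\right) \left(6896 + \left(-172\right)^{2}\right) = \left(\frac{1}{82} + 50053\right) \left(6896 + 29584\right) = \frac{4104347}{82} \cdot 36480 = \frac{74863289280}{41}$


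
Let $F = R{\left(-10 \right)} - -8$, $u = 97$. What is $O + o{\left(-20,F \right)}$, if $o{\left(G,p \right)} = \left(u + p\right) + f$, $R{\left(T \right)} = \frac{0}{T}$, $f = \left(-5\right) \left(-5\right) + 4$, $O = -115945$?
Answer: $-115811$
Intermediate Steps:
$f = 29$ ($f = 25 + 4 = 29$)
$R{\left(T \right)} = 0$
$F = 8$ ($F = 0 - -8 = 0 + 8 = 8$)
$o{\left(G,p \right)} = 126 + p$ ($o{\left(G,p \right)} = \left(97 + p\right) + 29 = 126 + p$)
$O + o{\left(-20,F \right)} = -115945 + \left(126 + 8\right) = -115945 + 134 = -115811$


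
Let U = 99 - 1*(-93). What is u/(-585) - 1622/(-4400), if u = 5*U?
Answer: -109171/85800 ≈ -1.2724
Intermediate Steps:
U = 192 (U = 99 + 93 = 192)
u = 960 (u = 5*192 = 960)
u/(-585) - 1622/(-4400) = 960/(-585) - 1622/(-4400) = 960*(-1/585) - 1622*(-1/4400) = -64/39 + 811/2200 = -109171/85800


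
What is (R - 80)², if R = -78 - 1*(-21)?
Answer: 18769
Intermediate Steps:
R = -57 (R = -78 + 21 = -57)
(R - 80)² = (-57 - 80)² = (-137)² = 18769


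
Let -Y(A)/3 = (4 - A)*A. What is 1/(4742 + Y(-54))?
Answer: 1/14138 ≈ 7.0731e-5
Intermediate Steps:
Y(A) = -3*A*(4 - A) (Y(A) = -3*(4 - A)*A = -3*A*(4 - A))
1/(4742 + Y(-54)) = 1/(4742 + 3*(-54)*(-4 - 54)) = 1/(4742 + 3*(-54)*(-58)) = 1/(4742 + 9396) = 1/14138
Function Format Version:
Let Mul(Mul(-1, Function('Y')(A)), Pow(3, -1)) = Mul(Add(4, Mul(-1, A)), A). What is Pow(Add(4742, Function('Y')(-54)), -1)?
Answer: Rational(1, 14138) ≈ 7.0731e-5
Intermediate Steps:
Function('Y')(A) = Mul(-3, A, Add(4, Mul(-1, A))) (Function('Y')(A) = Mul(-3, Mul(Add(4, Mul(-1, A)), A)) = Mul(-3, Mul(A, Add(4, Mul(-1, A)))) = Mul(-3, A, Add(4, Mul(-1, A))))
Pow(Add(4742, Function('Y')(-54)), -1) = Pow(Add(4742, Mul(3, -54, Add(-4, -54))), -1) = Pow(Add(4742, Mul(3, -54, -58)), -1) = Pow(Add(4742, 9396), -1) = Pow(14138, -1) = Rational(1, 14138)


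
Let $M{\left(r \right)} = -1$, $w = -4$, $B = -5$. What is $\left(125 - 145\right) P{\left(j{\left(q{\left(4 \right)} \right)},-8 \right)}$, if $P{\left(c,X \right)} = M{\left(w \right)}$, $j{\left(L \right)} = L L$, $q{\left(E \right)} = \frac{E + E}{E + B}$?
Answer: $20$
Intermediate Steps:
$q{\left(E \right)} = \frac{2 E}{-5 + E}$ ($q{\left(E \right)} = \frac{E + E}{E - 5} = \frac{2 E}{-5 + E}$)
$j{\left(L \right)} = L^{2}$
$P{\left(c,X \right)} = -1$
$\left(125 - 145\right) P{\left(j{\left(q{\left(4 \right)} \right)},-8 \right)} = \left(125 - 145\right) \left(-1\right) = \left(-20\right) \left(-1\right) = 20$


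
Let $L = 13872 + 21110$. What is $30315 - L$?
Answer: $-4667$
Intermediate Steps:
$L = 34982$
$30315 - L = 30315 - 34982 = -4667$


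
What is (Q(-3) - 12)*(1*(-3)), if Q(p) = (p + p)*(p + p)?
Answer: -72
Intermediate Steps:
Q(p) = 4*p**2 (Q(p) = (2*p)*(2*p) = 4*p**2)
(Q(-3) - 12)*(1*(-3)) = (4*(-3)**2 - 12)*(1*(-3)) = (4*9 - 12)*(-3) = (36 - 12)*(-3) = 24*(-3) = -72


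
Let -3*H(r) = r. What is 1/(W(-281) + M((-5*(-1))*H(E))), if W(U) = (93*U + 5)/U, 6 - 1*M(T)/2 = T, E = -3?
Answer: 281/26690 ≈ 0.010528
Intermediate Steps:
H(r) = -r/3
M(T) = 12 - 2*T
W(U) = (5 + 93*U)/U
1/(W(-281) + M((-5*(-1))*H(E))) = 1/((93 + 5/(-281)) + (12 - 2*(-5*(-1))*(-⅓*(-3)))) = 1/((93 + 5*(-1/281)) + (12 - 10)) = 1/((93 - 5/281) + (12 - 2*5)) = 1/(26128/281 + (12 - 10)) = 1/(26128/281 + 2) = 1/(26690/281) = 281/26690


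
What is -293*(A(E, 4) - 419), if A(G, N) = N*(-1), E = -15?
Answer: 123939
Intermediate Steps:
A(G, N) = -N
-293*(A(E, 4) - 419) = -293*(-1*4 - 419) = -293*(-4 - 419) = -293*(-423) = 123939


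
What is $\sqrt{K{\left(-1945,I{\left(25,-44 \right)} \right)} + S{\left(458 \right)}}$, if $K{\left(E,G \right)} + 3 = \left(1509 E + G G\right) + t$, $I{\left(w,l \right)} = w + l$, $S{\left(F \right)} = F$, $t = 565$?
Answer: $2 i \sqrt{733406} \approx 1712.8 i$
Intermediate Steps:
$I{\left(w,l \right)} = l + w$
$K{\left(E,G \right)} = 562 + G^{2} + 1509 E$ ($K{\left(E,G \right)} = -3 + \left(\left(1509 E + G G\right) + 565\right) = -3 + \left(\left(1509 E + G^{2}\right) + 565\right) = -3 + \left(\left(G^{2} + 1509 E\right) + 565\right) = -3 + \left(565 + G^{2} + 1509 E\right) = 562 + G^{2} + 1509 E$)
$\sqrt{K{\left(-1945,I{\left(25,-44 \right)} \right)} + S{\left(458 \right)}} = \sqrt{\left(562 + \left(-44 + 25\right)^{2} + 1509 \left(-1945\right)\right) + 458} = \sqrt{\left(562 + \left(-19\right)^{2} - 2935005\right) + 458} = \sqrt{\left(562 + 361 - 2935005\right) + 458} = \sqrt{-2934082 + 458} = \sqrt{-2933624} = 2 i \sqrt{733406}$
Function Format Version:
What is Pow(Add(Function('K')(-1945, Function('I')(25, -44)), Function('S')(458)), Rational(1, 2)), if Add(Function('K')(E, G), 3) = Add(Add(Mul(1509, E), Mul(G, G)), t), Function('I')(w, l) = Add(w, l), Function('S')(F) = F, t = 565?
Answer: Mul(2, I, Pow(733406, Rational(1, 2))) ≈ Mul(1712.8, I)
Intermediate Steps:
Function('I')(w, l) = Add(l, w)
Function('K')(E, G) = Add(562, Pow(G, 2), Mul(1509, E)) (Function('K')(E, G) = Add(-3, Add(Add(Mul(1509, E), Mul(G, G)), 565)) = Add(-3, Add(Add(Mul(1509, E), Pow(G, 2)), 565)) = Add(-3, Add(Add(Pow(G, 2), Mul(1509, E)), 565)) = Add(-3, Add(565, Pow(G, 2), Mul(1509, E))) = Add(562, Pow(G, 2), Mul(1509, E)))
Pow(Add(Function('K')(-1945, Function('I')(25, -44)), Function('S')(458)), Rational(1, 2)) = Pow(Add(Add(562, Pow(Add(-44, 25), 2), Mul(1509, -1945)), 458), Rational(1, 2)) = Pow(Add(Add(562, Pow(-19, 2), -2935005), 458), Rational(1, 2)) = Pow(Add(Add(562, 361, -2935005), 458), Rational(1, 2)) = Pow(Add(-2934082, 458), Rational(1, 2)) = Pow(-2933624, Rational(1, 2)) = Mul(2, I, Pow(733406, Rational(1, 2)))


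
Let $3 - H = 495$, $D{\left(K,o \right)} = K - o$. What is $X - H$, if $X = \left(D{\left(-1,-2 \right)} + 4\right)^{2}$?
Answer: $517$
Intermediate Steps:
$X = 25$ ($X = \left(\left(-1 - -2\right) + 4\right)^{2} = \left(\left(-1 + 2\right) + 4\right)^{2} = \left(1 + 4\right)^{2} = 5^{2} = 25$)
$H = -492$ ($H = 3 - 495 = -492$)
$X - H = 25 - -492 = 25 + 492 = 517$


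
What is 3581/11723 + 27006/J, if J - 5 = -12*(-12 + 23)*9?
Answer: -44622145/1981187 ≈ -22.523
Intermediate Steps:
J = -1183 (J = 5 - 12*(-12 + 23)*9 = 5 - 132*9 = 5 - 12*99 = 5 - 1188 = -1183)
3581/11723 + 27006/J = 3581/11723 + 27006/(-1183) = 3581*(1/11723) + 27006*(-1/1183) = 3581/11723 - 3858/169 = -44622145/1981187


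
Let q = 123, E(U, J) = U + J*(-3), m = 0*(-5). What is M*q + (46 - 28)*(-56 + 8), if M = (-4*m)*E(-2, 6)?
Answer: -864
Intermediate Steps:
m = 0
E(U, J) = U - 3*J
M = 0 (M = (-4*0)*(-2 - 3*6) = 0*(-2 - 18) = 0*(-20) = 0)
M*q + (46 - 28)*(-56 + 8) = 0*123 + (46 - 28)*(-56 + 8) = 0 + 18*(-48) = 0 - 864 = -864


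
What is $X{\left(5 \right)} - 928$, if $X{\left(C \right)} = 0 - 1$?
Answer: $-929$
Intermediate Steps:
$X{\left(C \right)} = -1$
$X{\left(5 \right)} - 928 = -1 - 928 = -929$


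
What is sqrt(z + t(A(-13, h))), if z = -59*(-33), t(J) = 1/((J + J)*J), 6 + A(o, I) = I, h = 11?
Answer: sqrt(194702)/10 ≈ 44.125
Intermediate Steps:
A(o, I) = -6 + I
t(J) = 1/(2*J**2) (t(J) = 1/(((2*J))*J) = (1/(2*J))/J = 1/(2*J**2))
z = 1947
sqrt(z + t(A(-13, h))) = sqrt(1947 + 1/(2*(-6 + 11)**2)) = sqrt(1947 + (1/2)/5**2) = sqrt(1947 + (1/2)*(1/25)) = sqrt(1947 + 1/50) = sqrt(97351/50) = sqrt(194702)/10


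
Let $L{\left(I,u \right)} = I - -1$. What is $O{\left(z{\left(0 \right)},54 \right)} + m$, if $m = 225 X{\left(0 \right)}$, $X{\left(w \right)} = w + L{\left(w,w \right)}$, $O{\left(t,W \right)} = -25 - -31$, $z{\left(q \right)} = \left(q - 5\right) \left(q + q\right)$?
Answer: $231$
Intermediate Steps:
$L{\left(I,u \right)} = 1 + I$ ($L{\left(I,u \right)} = I + 1 = 1 + I$)
$z{\left(q \right)} = 2 q \left(-5 + q\right)$ ($z{\left(q \right)} = \left(-5 + q\right) 2 q = 2 q \left(-5 + q\right)$)
$O{\left(t,W \right)} = 6$ ($O{\left(t,W \right)} = -25 + 31 = 6$)
$X{\left(w \right)} = 1 + 2 w$ ($X{\left(w \right)} = w + \left(1 + w\right) = 1 + 2 w$)
$m = 225$ ($m = 225 \left(1 + 2 \cdot 0\right) = 225 \left(1 + 0\right) = 225 \cdot 1 = 225$)
$O{\left(z{\left(0 \right)},54 \right)} + m = 6 + 225 = 231$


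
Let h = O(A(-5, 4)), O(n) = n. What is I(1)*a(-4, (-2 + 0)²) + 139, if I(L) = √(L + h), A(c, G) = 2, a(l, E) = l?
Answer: 139 - 4*√3 ≈ 132.07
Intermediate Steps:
h = 2
I(L) = √(2 + L) (I(L) = √(L + 2) = √(2 + L))
I(1)*a(-4, (-2 + 0)²) + 139 = √(2 + 1)*(-4) + 139 = √3*(-4) + 139 = -4*√3 + 139 = 139 - 4*√3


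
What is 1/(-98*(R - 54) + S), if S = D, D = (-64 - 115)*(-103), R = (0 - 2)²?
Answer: 1/23337 ≈ 4.2850e-5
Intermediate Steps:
R = 4 (R = (-2)² = 4)
D = 18437 (D = -179*(-103) = 18437)
S = 18437
1/(-98*(R - 54) + S) = 1/(-98*(4 - 54) + 18437) = 1/(-98*(-50) + 18437) = 1/(4900 + 18437) = 1/23337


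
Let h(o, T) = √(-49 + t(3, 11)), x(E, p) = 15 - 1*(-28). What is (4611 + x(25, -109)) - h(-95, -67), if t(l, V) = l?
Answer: 4654 - I*√46 ≈ 4654.0 - 6.7823*I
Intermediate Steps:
x(E, p) = 43 (x(E, p) = 15 + 28 = 43)
h(o, T) = I*√46 (h(o, T) = √(-49 + 3) = √(-46) = I*√46)
(4611 + x(25, -109)) - h(-95, -67) = (4611 + 43) - I*√46 = 4654 - I*√46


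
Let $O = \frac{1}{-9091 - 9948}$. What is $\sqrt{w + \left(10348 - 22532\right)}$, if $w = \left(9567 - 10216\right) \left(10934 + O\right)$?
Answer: $\frac{i \sqrt{2576659724144039}}{19039} \approx 2666.1 i$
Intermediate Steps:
$O = - \frac{1}{19039}$ ($O = \frac{1}{-19039} = - \frac{1}{19039} \approx -5.2524 \cdot 10^{-5}$)
$w = - \frac{135103903825}{19039}$ ($w = \left(9567 - 10216\right) \left(10934 - \frac{1}{19039}\right) = \left(-649\right) \frac{208172425}{19039} = - \frac{135103903825}{19039} \approx -7.0962 \cdot 10^{6}$)
$\sqrt{w + \left(10348 - 22532\right)} = \sqrt{- \frac{135103903825}{19039} + \left(10348 - 22532\right)} = \sqrt{- \frac{135103903825}{19039} - 12184} = \sqrt{- \frac{135335875001}{19039}} = \frac{i \sqrt{2576659724144039}}{19039}$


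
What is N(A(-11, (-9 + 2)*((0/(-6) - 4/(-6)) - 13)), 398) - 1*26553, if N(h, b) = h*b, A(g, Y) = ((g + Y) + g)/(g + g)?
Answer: -914656/33 ≈ -27717.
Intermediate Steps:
A(g, Y) = (Y + 2*g)/(2*g) (A(g, Y) = ((Y + g) + g)/((2*g)) = (Y + 2*g)*(1/(2*g)) = (Y + 2*g)/(2*g))
N(h, b) = b*h
N(A(-11, (-9 + 2)*((0/(-6) - 4/(-6)) - 13)), 398) - 1*26553 = 398*((-11 + ((-9 + 2)*((0/(-6) - 4/(-6)) - 13))/2)/(-11)) - 1*26553 = 398*(-(-11 + (-7*((0*(-1/6) - 4*(-1/6)) - 13))/2)/11) - 26553 = 398*(-(-11 + (-7*((0 + 2/3) - 13))/2)/11) - 26553 = 398*(-(-11 + (-7*(2/3 - 13))/2)/11) - 26553 = 398*(-(-11 + (-7*(-37/3))/2)/11) - 26553 = 398*(-(-11 + (1/2)*(259/3))/11) - 26553 = 398*(-(-11 + 259/6)/11) - 26553 = 398*(-1/11*193/6) - 26553 = 398*(-193/66) - 26553 = -38407/33 - 26553 = -914656/33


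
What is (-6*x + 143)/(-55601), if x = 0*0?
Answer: -11/4277 ≈ -0.0025719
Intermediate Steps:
x = 0
(-6*x + 143)/(-55601) = (-6*0 + 143)/(-55601) = (0 + 143)*(-1/55601) = 143*(-1/55601) = -11/4277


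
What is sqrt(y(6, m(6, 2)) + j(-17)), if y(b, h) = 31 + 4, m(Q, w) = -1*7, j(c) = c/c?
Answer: 6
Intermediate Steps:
j(c) = 1
m(Q, w) = -7
y(b, h) = 35
sqrt(y(6, m(6, 2)) + j(-17)) = sqrt(35 + 1) = sqrt(36) = 6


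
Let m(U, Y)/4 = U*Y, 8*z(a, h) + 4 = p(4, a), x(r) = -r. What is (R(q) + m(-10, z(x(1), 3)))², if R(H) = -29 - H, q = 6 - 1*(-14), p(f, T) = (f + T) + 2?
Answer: 2916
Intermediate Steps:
p(f, T) = 2 + T + f (p(f, T) = (T + f) + 2 = 2 + T + f)
z(a, h) = ¼ + a/8 (z(a, h) = -½ + (2 + a + 4)/8 = -½ + (6 + a)/8 = -½ + (¾ + a/8) = ¼ + a/8)
q = 20 (q = 6 + 14 = 20)
m(U, Y) = 4*U*Y (m(U, Y) = 4*(U*Y) = 4*U*Y)
(R(q) + m(-10, z(x(1), 3)))² = ((-29 - 1*20) + 4*(-10)*(¼ + (-1*1)/8))² = ((-29 - 20) + 4*(-10)*(¼ + (⅛)*(-1)))² = (-49 + 4*(-10)*(¼ - ⅛))² = (-49 + 4*(-10)*(⅛))² = (-49 - 5)² = (-54)² = 2916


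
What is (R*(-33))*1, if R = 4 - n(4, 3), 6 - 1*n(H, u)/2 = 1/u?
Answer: 242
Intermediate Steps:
n(H, u) = 12 - 2/u
R = -22/3 (R = 4 - (12 - 2/3) = 4 - (12 - 2*⅓) = 4 - (12 - ⅔) = 4 - 1*34/3 = 4 - 34/3 = -22/3 ≈ -7.3333)
(R*(-33))*1 = -22/3*(-33)*1 = 242*1 = 242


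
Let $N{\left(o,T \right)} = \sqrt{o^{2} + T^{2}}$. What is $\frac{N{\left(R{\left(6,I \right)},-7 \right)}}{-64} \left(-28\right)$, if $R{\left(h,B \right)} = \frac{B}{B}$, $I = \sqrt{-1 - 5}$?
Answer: $\frac{35 \sqrt{2}}{16} \approx 3.0936$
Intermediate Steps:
$I = i \sqrt{6}$ ($I = \sqrt{-6} = i \sqrt{6} \approx 2.4495 i$)
$R{\left(h,B \right)} = 1$
$N{\left(o,T \right)} = \sqrt{T^{2} + o^{2}}$
$\frac{N{\left(R{\left(6,I \right)},-7 \right)}}{-64} \left(-28\right) = \frac{\sqrt{\left(-7\right)^{2} + 1^{2}}}{-64} \left(-28\right) = - \frac{\sqrt{49 + 1}}{64} \left(-28\right) = - \frac{\sqrt{50}}{64} \left(-28\right) = - \frac{5 \sqrt{2}}{64} \left(-28\right) = \frac{35 \sqrt{2}}{16}$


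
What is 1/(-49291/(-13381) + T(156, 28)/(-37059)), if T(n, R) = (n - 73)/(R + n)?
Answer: 91243112136/336107120473 ≈ 0.27147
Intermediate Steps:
T(n, R) = (-73 + n)/(R + n)
1/(-49291/(-13381) + T(156, 28)/(-37059)) = 1/(-49291/(-13381) + ((-73 + 156)/(28 + 156))/(-37059)) = 1/(-49291*(-1/13381) + (83/184)*(-1/37059)) = 1/(49291/13381 + ((1/184)*83)*(-1/37059)) = 1/(49291/13381 + (83/184)*(-1/37059)) = 1/(49291/13381 - 83/6818856) = 1/(336107120473/91243112136) = 91243112136/336107120473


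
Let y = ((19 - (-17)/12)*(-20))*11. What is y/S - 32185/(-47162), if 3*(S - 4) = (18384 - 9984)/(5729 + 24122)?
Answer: -9479374204115/8645077572 ≈ -1096.5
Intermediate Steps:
S = 122204/29851 (S = 4 + ((18384 - 9984)/(5729 + 24122))/3 = 4 + (8400/29851)/3 = 4 + (8400*(1/29851))/3 = 4 + (1/3)*(8400/29851) = 4 + 2800/29851 = 122204/29851 ≈ 4.0938)
y = -13475/3 (y = ((19 - (-17)/12)*(-20))*11 = ((19 - 1*(-17/12))*(-20))*11 = ((19 + 17/12)*(-20))*11 = ((245/12)*(-20))*11 = -1225/3*11 = -13475/3 ≈ -4491.7)
y/S - 32185/(-47162) = -13475/(3*122204/29851) - 32185/(-47162) = -13475/3*29851/122204 - 32185*(-1/47162) = -402242225/366612 + 32185/47162 = -9479374204115/8645077572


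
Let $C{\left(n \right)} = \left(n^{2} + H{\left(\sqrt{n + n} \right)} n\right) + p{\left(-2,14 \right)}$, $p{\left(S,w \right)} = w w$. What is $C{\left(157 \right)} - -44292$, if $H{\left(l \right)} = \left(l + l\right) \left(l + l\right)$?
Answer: $266329$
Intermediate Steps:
$p{\left(S,w \right)} = w^{2}$
$H{\left(l \right)} = 4 l^{2}$ ($H{\left(l \right)} = 2 l 2 l = 4 l^{2}$)
$C{\left(n \right)} = 196 + 9 n^{2}$ ($C{\left(n \right)} = \left(n^{2} + 4 \left(\sqrt{n + n}\right)^{2} n\right) + 14^{2} = \left(n^{2} + 4 \left(\sqrt{2 n}\right)^{2} n\right) + 196 = \left(n^{2} + 4 \left(\sqrt{2} \sqrt{n}\right)^{2} n\right) + 196 = \left(n^{2} + 4 \cdot 2 n n\right) + 196 = \left(n^{2} + 8 n n\right) + 196 = \left(n^{2} + 8 n^{2}\right) + 196 = 9 n^{2} + 196 = 196 + 9 n^{2}$)
$C{\left(157 \right)} - -44292 = \left(196 + 9 \cdot 157^{2}\right) - -44292 = \left(196 + 9 \cdot 24649\right) + 44292 = \left(196 + 221841\right) + 44292 = 222037 + 44292 = 266329$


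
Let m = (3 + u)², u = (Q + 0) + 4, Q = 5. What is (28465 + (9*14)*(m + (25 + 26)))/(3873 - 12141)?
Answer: -53035/8268 ≈ -6.4145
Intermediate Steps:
u = 9 (u = (5 + 0) + 4 = 5 + 4 = 9)
m = 144 (m = (3 + 9)² = 12² = 144)
(28465 + (9*14)*(m + (25 + 26)))/(3873 - 12141) = (28465 + (9*14)*(144 + (25 + 26)))/(3873 - 12141) = (28465 + 126*(144 + 51))/(-8268) = (28465 + 126*195)*(-1/8268) = (28465 + 24570)*(-1/8268) = 53035*(-1/8268) = -53035/8268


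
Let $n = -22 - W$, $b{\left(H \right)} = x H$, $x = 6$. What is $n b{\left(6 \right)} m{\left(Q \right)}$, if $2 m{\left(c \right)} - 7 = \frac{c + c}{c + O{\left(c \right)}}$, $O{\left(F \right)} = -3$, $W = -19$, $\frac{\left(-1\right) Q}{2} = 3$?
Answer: $-450$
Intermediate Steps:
$Q = -6$ ($Q = \left(-2\right) 3 = -6$)
$b{\left(H \right)} = 6 H$
$n = -3$ ($n = -22 - -19 = -22 + 19 = -3$)
$m{\left(c \right)} = \frac{7}{2} + \frac{c}{-3 + c}$ ($m{\left(c \right)} = \frac{7}{2} + \frac{\left(c + c\right) \frac{1}{c - 3}}{2} = \frac{7}{2} + \frac{2 c \frac{1}{-3 + c}}{2} = \frac{7}{2} + \frac{c}{-3 + c}$)
$n b{\left(6 \right)} m{\left(Q \right)} = - 3 \cdot 6 \cdot 6 \frac{3 \left(-7 + 3 \left(-6\right)\right)}{2 \left(-3 - 6\right)} = \left(-3\right) 36 \frac{3 \left(-7 - 18\right)}{2 \left(-9\right)} = - 108 \cdot \frac{3}{2} \left(- \frac{1}{9}\right) \left(-25\right) = \left(-108\right) \frac{25}{6} = -450$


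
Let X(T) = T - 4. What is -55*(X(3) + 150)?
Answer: -8195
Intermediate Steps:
X(T) = -4 + T
-55*(X(3) + 150) = -55*((-4 + 3) + 150) = -55*(-1 + 150) = -55*149 = -8195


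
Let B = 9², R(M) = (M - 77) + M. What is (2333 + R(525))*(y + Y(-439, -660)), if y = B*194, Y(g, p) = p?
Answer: 49768524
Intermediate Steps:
R(M) = -77 + 2*M (R(M) = (-77 + M) + M = -77 + 2*M)
B = 81
y = 15714 (y = 81*194 = 15714)
(2333 + R(525))*(y + Y(-439, -660)) = (2333 + (-77 + 2*525))*(15714 - 660) = (2333 + (-77 + 1050))*15054 = (2333 + 973)*15054 = 3306*15054 = 49768524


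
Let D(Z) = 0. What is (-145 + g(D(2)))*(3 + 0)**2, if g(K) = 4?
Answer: -1269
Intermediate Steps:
(-145 + g(D(2)))*(3 + 0)**2 = (-145 + 4)*(3 + 0)**2 = -141*3**2 = -141*9 = -1269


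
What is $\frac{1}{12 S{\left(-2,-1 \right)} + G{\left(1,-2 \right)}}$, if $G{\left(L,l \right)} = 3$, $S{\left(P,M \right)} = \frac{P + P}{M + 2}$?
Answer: $- \frac{1}{45} \approx -0.022222$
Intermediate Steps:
$S{\left(P,M \right)} = \frac{2 P}{2 + M}$
$\frac{1}{12 S{\left(-2,-1 \right)} + G{\left(1,-2 \right)}} = \frac{1}{12 \cdot 2 \left(-2\right) \frac{1}{2 - 1} + 3} = \frac{1}{12 \cdot 2 \left(-2\right) 1^{-1} + 3} = \frac{1}{12 \cdot 2 \left(-2\right) 1 + 3} = \frac{1}{12 \left(-4\right) + 3} = \frac{1}{-48 + 3} = \frac{1}{-45} = - \frac{1}{45}$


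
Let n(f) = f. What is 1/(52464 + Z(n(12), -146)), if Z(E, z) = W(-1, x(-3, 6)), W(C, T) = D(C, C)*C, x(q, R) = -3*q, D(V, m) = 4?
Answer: 1/52460 ≈ 1.9062e-5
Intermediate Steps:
W(C, T) = 4*C
Z(E, z) = -4 (Z(E, z) = 4*(-1) = -4)
1/(52464 + Z(n(12), -146)) = 1/(52464 - 4) = 1/52460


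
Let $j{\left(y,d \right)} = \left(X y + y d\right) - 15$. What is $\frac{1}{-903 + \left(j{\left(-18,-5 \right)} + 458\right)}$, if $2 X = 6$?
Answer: $- \frac{1}{424} \approx -0.0023585$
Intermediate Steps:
$X = 3$ ($X = \frac{1}{2} \cdot 6 = 3$)
$j{\left(y,d \right)} = -15 + 3 y + d y$ ($j{\left(y,d \right)} = \left(3 y + y d\right) - 15 = \left(3 y + d y\right) - 15 = -15 + 3 y + d y$)
$\frac{1}{-903 + \left(j{\left(-18,-5 \right)} + 458\right)} = \frac{1}{-903 + \left(\left(-15 + 3 \left(-18\right) - -90\right) + 458\right)} = \frac{1}{-903 + \left(\left(-15 - 54 + 90\right) + 458\right)} = \frac{1}{-903 + \left(21 + 458\right)} = \frac{1}{-903 + 479} = \frac{1}{-424} = - \frac{1}{424}$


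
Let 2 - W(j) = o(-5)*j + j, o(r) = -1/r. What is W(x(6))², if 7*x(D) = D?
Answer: 1156/1225 ≈ 0.94367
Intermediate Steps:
x(D) = D/7
W(j) = 2 - 6*j/5 (W(j) = 2 - ((-1/(-5))*j + j) = 2 - ((-1*(-⅕))*j + j) = 2 - (j/5 + j) = 2 - 6*j/5)
W(x(6))² = (2 - 6*6/35)² = (2 - 6/5*6/7)² = (2 - 36/35)² = (34/35)² = 1156/1225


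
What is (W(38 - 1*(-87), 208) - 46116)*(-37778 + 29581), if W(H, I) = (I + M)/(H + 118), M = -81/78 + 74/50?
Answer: 59706019386461/157950 ≈ 3.7801e+8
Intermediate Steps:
M = 287/650 (M = -81*1/78 + 74*(1/50) = -27/26 + 37/25 = 287/650 ≈ 0.44154)
W(H, I) = (287/650 + I)/(118 + H) (W(H, I) = (I + 287/650)/(H + 118) = (287/650 + I)/(118 + H))
(W(38 - 1*(-87), 208) - 46116)*(-37778 + 29581) = ((287/650 + 208)/(118 + (38 - 1*(-87))) - 46116)*(-37778 + 29581) = ((135487/650)/(118 + (38 + 87)) - 46116)*(-8197) = ((135487/650)/(118 + 125) - 46116)*(-8197) = ((135487/650)/243 - 46116)*(-8197) = ((1/243)*(135487/650) - 46116)*(-8197) = (135487/157950 - 46116)*(-8197) = -7283886713/157950*(-8197) = 59706019386461/157950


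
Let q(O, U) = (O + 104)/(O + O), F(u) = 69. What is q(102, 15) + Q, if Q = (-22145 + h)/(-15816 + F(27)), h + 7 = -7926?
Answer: 1563299/535398 ≈ 2.9199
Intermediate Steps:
q(O, U) = (104 + O)/(2*O) (q(O, U) = (104 + O)/((2*O)) = (104 + O)*(1/(2*O)) = (104 + O)/(2*O))
h = -7933 (h = -7 - 7926 = -7933)
Q = 10026/5249 (Q = (-22145 - 7933)/(-15816 + 69) = -30078/(-15747) = -30078*(-1/15747) = 10026/5249 ≈ 1.9101)
q(102, 15) + Q = (1/2)*(104 + 102)/102 + 10026/5249 = (1/2)*(1/102)*206 + 10026/5249 = 103/102 + 10026/5249 = 1563299/535398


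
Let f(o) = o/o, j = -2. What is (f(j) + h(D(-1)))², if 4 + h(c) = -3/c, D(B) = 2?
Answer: 81/4 ≈ 20.250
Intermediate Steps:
h(c) = -4 - 3/c
f(o) = 1
(f(j) + h(D(-1)))² = (1 + (-4 - 3/2))² = (1 - 11/2)² = (-9/2)² = 81/4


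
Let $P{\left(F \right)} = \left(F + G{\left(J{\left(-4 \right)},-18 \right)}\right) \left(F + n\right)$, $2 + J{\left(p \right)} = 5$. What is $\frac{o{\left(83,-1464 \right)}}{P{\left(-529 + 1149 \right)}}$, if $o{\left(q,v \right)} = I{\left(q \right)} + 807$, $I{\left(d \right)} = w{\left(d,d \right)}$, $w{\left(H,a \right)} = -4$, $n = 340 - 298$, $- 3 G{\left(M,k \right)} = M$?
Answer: $\frac{803}{409778} \approx 0.0019596$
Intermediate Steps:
$J{\left(p \right)} = 3$ ($J{\left(p \right)} = -2 + 5 = 3$)
$G{\left(M,k \right)} = - \frac{M}{3}$
$n = 42$
$I{\left(d \right)} = -4$
$o{\left(q,v \right)} = 803$ ($o{\left(q,v \right)} = -4 + 807 = 803$)
$P{\left(F \right)} = \left(-1 + F\right) \left(42 + F\right)$ ($P{\left(F \right)} = \left(F - 1\right) \left(F + 42\right) = \left(F - 1\right) \left(42 + F\right) = \left(-1 + F\right) \left(42 + F\right)$)
$\frac{o{\left(83,-1464 \right)}}{P{\left(-529 + 1149 \right)}} = \frac{803}{-42 + \left(-529 + 1149\right)^{2} + 41 \left(-529 + 1149\right)} = \frac{803}{-42 + 620^{2} + 41 \cdot 620} = \frac{803}{-42 + 384400 + 25420} = \frac{803}{409778}$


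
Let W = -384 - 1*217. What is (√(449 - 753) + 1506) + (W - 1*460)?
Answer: 445 + 4*I*√19 ≈ 445.0 + 17.436*I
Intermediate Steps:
W = -601 (W = -384 - 217 = -601)
(√(449 - 753) + 1506) + (W - 1*460) = (√(449 - 753) + 1506) + (-601 - 1*460) = (√(-304) + 1506) + (-601 - 460) = (4*I*√19 + 1506) - 1061 = (1506 + 4*I*√19) - 1061 = 445 + 4*I*√19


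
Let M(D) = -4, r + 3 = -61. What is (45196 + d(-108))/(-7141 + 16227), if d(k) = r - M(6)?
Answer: 3224/649 ≈ 4.9676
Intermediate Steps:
r = -64 (r = -3 - 61 = -64)
d(k) = -60 (d(k) = -64 - 1*(-4) = -64 + 4 = -60)
(45196 + d(-108))/(-7141 + 16227) = (45196 - 60)/(-7141 + 16227) = 45136/9086 = 45136*(1/9086) = 3224/649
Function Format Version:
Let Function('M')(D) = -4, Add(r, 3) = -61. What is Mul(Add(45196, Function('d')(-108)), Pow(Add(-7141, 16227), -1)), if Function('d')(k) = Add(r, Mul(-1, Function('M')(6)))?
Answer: Rational(3224, 649) ≈ 4.9676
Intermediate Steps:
r = -64 (r = Add(-3, -61) = -64)
Function('d')(k) = -60 (Function('d')(k) = Add(-64, Mul(-1, -4)) = Add(-64, 4) = -60)
Mul(Add(45196, Function('d')(-108)), Pow(Add(-7141, 16227), -1)) = Mul(Add(45196, -60), Pow(Add(-7141, 16227), -1)) = Mul(45136, Pow(9086, -1)) = Mul(45136, Rational(1, 9086)) = Rational(3224, 649)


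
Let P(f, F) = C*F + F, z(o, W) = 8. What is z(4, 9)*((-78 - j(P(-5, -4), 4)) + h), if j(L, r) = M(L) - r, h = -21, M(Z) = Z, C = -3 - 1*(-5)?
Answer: -664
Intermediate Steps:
C = 2 (C = -3 + 5 = 2)
P(f, F) = 3*F (P(f, F) = 2*F + F = 3*F)
j(L, r) = L - r
z(4, 9)*((-78 - j(P(-5, -4), 4)) + h) = 8*((-78 - (3*(-4) - 1*4)) - 21) = 8*((-78 - (-12 - 4)) - 21) = 8*((-78 - 1*(-16)) - 21) = 8*((-78 + 16) - 21) = 8*(-62 - 21) = 8*(-83) = -664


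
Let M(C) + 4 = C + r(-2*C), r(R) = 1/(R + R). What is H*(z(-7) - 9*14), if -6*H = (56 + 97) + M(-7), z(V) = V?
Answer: 75563/24 ≈ 3148.5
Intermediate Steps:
r(R) = 1/(2*R)
M(C) = -4 + C - 1/(4*C) (M(C) = -4 + (C + 1/(2*((-2*C)))) = -4 + (C + (-1/(2*C))/2) = -4 + (C - 1/(4*C)) = -4 + C - 1/(4*C))
H = -3977/168 (H = -((56 + 97) + (-4 - 7 - 1/4/(-7)))/6 = -(153 + (-4 - 7 - 1/4*(-1/7)))/6 = -(153 + (-4 - 7 + 1/28))/6 = -(153 - 307/28)/6 = -1/6*3977/28 = -3977/168 ≈ -23.673)
H*(z(-7) - 9*14) = -3977*(-7 - 9*14)/168 = -3977*(-7 - 126)/168 = -3977/168*(-133) = 75563/24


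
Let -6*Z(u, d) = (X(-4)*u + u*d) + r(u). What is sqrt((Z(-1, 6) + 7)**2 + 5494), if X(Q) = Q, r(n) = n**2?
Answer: 19*sqrt(553)/6 ≈ 74.467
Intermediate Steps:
Z(u, d) = -u**2/6 + 2*u/3 - d*u/6 (Z(u, d) = -((-4*u + u*d) + u**2)/6 = -((-4*u + d*u) + u**2)/6 = -(u**2 - 4*u + d*u)/6 = -u**2/6 + 2*u/3 - d*u/6)
sqrt((Z(-1, 6) + 7)**2 + 5494) = sqrt(((1/6)*(-1)*(4 - 1*6 - 1*(-1)) + 7)**2 + 5494) = sqrt(((1/6)*(-1)*(4 - 6 + 1) + 7)**2 + 5494) = sqrt(((1/6)*(-1)*(-1) + 7)**2 + 5494) = sqrt((1/6 + 7)**2 + 5494) = sqrt((43/6)**2 + 5494) = sqrt(1849/36 + 5494) = sqrt(199633/36) = 19*sqrt(553)/6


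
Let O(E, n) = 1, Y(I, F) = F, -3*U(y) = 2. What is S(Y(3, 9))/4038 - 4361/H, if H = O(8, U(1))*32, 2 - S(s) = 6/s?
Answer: -26414513/193824 ≈ -136.28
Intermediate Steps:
U(y) = -⅔ (U(y) = -⅓*2 = -⅔)
S(s) = 2 - 6/s
H = 32 (H = 1*32 = 32)
S(Y(3, 9))/4038 - 4361/H = (2 - 6/9)/4038 - 4361/32 = (2 - 6*⅑)*(1/4038) - 4361*1/32 = (2 - ⅔)*(1/4038) - 4361/32 = (4/3)*(1/4038) - 4361/32 = 2/6057 - 4361/32 = -26414513/193824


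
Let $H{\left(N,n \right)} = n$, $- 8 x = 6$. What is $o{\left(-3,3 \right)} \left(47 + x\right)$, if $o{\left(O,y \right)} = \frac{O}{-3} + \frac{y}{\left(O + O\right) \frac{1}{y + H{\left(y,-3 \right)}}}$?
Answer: $\frac{185}{4} \approx 46.25$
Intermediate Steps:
$x = - \frac{3}{4}$ ($x = \left(- \frac{1}{8}\right) 6 = - \frac{3}{4} \approx -0.75$)
$o{\left(O,y \right)} = - \frac{O}{3} + \frac{y \left(-3 + y\right)}{2 O}$ ($o{\left(O,y \right)} = \frac{O}{-3} + \frac{y}{\left(O + O\right) \frac{1}{y - 3}} = O \left(- \frac{1}{3}\right) + \frac{y}{2 O \frac{1}{-3 + y}} = - \frac{O}{3} + \frac{y}{2 O \frac{1}{-3 + y}} = - \frac{O}{3} + y \frac{-3 + y}{2 O} = - \frac{O}{3} + \frac{y \left(-3 + y\right)}{2 O}$)
$o{\left(-3,3 \right)} \left(47 + x\right) = \frac{\left(-9\right) 3 - 2 \left(-3\right)^{2} + 3 \cdot 3^{2}}{6 \left(-3\right)} \left(47 - \frac{3}{4}\right) = \frac{1}{6} \left(- \frac{1}{3}\right) \left(-27 - 18 + 3 \cdot 9\right) \frac{185}{4} = \frac{1}{6} \left(- \frac{1}{3}\right) \left(-27 - 18 + 27\right) \frac{185}{4} = \frac{1}{6} \left(- \frac{1}{3}\right) \left(-18\right) \frac{185}{4} = 1 \cdot \frac{185}{4} = \frac{185}{4}$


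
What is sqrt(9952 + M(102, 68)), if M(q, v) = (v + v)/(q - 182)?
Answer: sqrt(995030)/10 ≈ 99.751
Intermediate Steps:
M(q, v) = 2*v/(-182 + q) (M(q, v) = (2*v)/(-182 + q) = 2*v/(-182 + q))
sqrt(9952 + M(102, 68)) = sqrt(9952 + 2*68/(-182 + 102)) = sqrt(9952 + 2*68/(-80)) = sqrt(9952 + 2*68*(-1/80)) = sqrt(9952 - 17/10) = sqrt(99503/10) = sqrt(995030)/10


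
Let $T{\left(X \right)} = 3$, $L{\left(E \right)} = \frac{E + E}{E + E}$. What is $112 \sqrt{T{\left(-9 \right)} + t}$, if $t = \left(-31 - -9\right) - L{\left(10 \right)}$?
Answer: $224 i \sqrt{5} \approx 500.88 i$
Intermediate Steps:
$L{\left(E \right)} = 1$ ($L{\left(E \right)} = \frac{2 E}{2 E} = 2 E \frac{1}{2 E} = 1$)
$t = -23$ ($t = \left(-31 - -9\right) - 1 = \left(-31 + 9\right) - 1 = -22 - 1 = -23$)
$112 \sqrt{T{\left(-9 \right)} + t} = 112 \sqrt{3 - 23} = 112 \sqrt{-20} = 112 \cdot 2 i \sqrt{5} = 224 i \sqrt{5}$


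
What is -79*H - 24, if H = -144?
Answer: 11352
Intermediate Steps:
-79*H - 24 = -79*(-144) - 24 = 11376 - 24 = 11352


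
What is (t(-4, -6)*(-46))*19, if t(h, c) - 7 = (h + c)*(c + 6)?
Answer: -6118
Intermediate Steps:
t(h, c) = 7 + (6 + c)*(c + h) (t(h, c) = 7 + (h + c)*(c + 6) = 7 + (c + h)*(6 + c) = 7 + (6 + c)*(c + h))
(t(-4, -6)*(-46))*19 = ((7 + (-6)² + 6*(-6) + 6*(-4) - 6*(-4))*(-46))*19 = ((7 + 36 - 36 - 24 + 24)*(-46))*19 = (7*(-46))*19 = -322*19 = -6118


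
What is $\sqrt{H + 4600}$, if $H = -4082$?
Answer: $\sqrt{518} \approx 22.76$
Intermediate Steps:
$\sqrt{H + 4600} = \sqrt{-4082 + 4600} = \sqrt{518}$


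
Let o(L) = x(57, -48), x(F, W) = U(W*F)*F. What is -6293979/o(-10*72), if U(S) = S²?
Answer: -699331/47409408 ≈ -0.014751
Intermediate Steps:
x(F, W) = F³*W² (x(F, W) = (W*F)²*F = (F*W)²*F = (F²*W²)*F = F³*W²)
o(L) = 426684672 (o(L) = 57³*(-48)² = 185193*2304 = 426684672)
-6293979/o(-10*72) = -6293979/426684672 = -6293979*1/426684672 = -699331/47409408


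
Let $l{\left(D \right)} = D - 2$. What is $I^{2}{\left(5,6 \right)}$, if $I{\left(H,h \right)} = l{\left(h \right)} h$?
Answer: $576$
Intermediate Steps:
$l{\left(D \right)} = -2 + D$ ($l{\left(D \right)} = D - 2 = -2 + D$)
$I{\left(H,h \right)} = h \left(-2 + h\right)$ ($I{\left(H,h \right)} = \left(-2 + h\right) h = h \left(-2 + h\right)$)
$I^{2}{\left(5,6 \right)} = \left(6 \left(-2 + 6\right)\right)^{2} = \left(6 \cdot 4\right)^{2} = 24^{2} = 576$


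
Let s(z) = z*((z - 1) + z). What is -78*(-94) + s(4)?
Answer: 7360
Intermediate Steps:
s(z) = z*(-1 + 2*z) (s(z) = z*((-1 + z) + z) = z*(-1 + 2*z))
-78*(-94) + s(4) = -78*(-94) + 4*(-1 + 2*4) = 7332 + 4*(-1 + 8) = 7332 + 4*7 = 7332 + 28 = 7360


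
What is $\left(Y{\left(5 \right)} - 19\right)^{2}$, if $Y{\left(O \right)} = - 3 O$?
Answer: $1156$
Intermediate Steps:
$\left(Y{\left(5 \right)} - 19\right)^{2} = \left(\left(-3\right) 5 - 19\right)^{2} = \left(-15 - 19\right)^{2} = \left(-34\right)^{2} = 1156$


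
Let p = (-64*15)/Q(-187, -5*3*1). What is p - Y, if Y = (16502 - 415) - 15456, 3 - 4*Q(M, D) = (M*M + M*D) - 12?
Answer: -23822089/37759 ≈ -630.90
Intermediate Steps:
Q(M, D) = 15/4 - M**2/4 - D*M/4 (Q(M, D) = 3/4 - ((M*M + M*D) - 12)/4 = 3/4 - ((M**2 + D*M) - 12)/4 = 3/4 - (-12 + M**2 + D*M)/4 = 3/4 + (3 - M**2/4 - D*M/4) = 15/4 - M**2/4 - D*M/4)
Y = 631 (Y = 16087 - 15456 = 631)
p = 3840/37759 (p = (-64*15)/(15/4 - 1/4*(-187)**2 - 1/4*-5*3*1*(-187)) = -960/(15/4 - 1/4*34969 - 1/4*(-15*1)*(-187)) = -960/(15/4 - 34969/4 - 1/4*(-15)*(-187)) = -960/(15/4 - 34969/4 - 2805/4) = -960/(-37759/4) = -960*(-4/37759) = 3840/37759 ≈ 0.10170)
p - Y = 3840/37759 - 1*631 = 3840/37759 - 631 = -23822089/37759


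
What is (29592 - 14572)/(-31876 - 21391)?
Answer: -15020/53267 ≈ -0.28198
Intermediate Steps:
(29592 - 14572)/(-31876 - 21391) = 15020/(-53267) = 15020*(-1/53267) = -15020/53267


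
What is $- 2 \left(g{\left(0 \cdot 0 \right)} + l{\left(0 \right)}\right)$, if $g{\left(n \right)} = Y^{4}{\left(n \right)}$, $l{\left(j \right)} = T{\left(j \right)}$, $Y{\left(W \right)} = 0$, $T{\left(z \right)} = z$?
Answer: $0$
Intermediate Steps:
$l{\left(j \right)} = j$
$g{\left(n \right)} = 0$ ($g{\left(n \right)} = 0^{4} = 0$)
$- 2 \left(g{\left(0 \cdot 0 \right)} + l{\left(0 \right)}\right) = - 2 \left(0 + 0\right) = \left(-2\right) 0 = 0$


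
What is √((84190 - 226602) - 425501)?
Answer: I*√567913 ≈ 753.6*I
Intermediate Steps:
√((84190 - 226602) - 425501) = √(-142412 - 425501) = √(-567913) = I*√567913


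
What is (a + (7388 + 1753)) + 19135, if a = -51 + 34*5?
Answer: 28395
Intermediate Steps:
a = 119 (a = -51 + 170 = 119)
(a + (7388 + 1753)) + 19135 = (119 + (7388 + 1753)) + 19135 = (119 + 9141) + 19135 = 9260 + 19135 = 28395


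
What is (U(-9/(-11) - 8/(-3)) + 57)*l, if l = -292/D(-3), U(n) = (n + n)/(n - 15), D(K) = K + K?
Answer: 156439/57 ≈ 2744.5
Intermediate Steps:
D(K) = 2*K
U(n) = 2*n/(-15 + n) (U(n) = (2*n)/(-15 + n) = 2*n/(-15 + n))
l = 146/3 (l = -292/(2*(-3)) = -292/(-6) = -292*(-1/6) = 146/3 ≈ 48.667)
(U(-9/(-11) - 8/(-3)) + 57)*l = (2*(-9/(-11) - 8/(-3))/(-15 + (-9/(-11) - 8/(-3))) + 57)*(146/3) = (2*(-9*(-1/11) - 8*(-1/3))/(-15 + (-9*(-1/11) - 8*(-1/3))) + 57)*(146/3) = (2*(9/11 + 8/3)/(-15 + (9/11 + 8/3)) + 57)*(146/3) = (2*(115/33)/(-15 + 115/33) + 57)*(146/3) = (2*(115/33)/(-380/33) + 57)*(146/3) = (2*(115/33)*(-33/380) + 57)*(146/3) = (-23/38 + 57)*(146/3) = (2143/38)*(146/3) = 156439/57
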